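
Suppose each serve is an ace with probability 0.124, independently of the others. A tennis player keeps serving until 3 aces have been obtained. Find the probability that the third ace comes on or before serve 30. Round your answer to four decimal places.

Finishing within 30 serves ⇔ at least 3 successes in the first 30. With X ~ Binomial(30, 0.124), P(Y ≤ 30) = 1 − P(X ≤ 2).
  k=0: C(30,0)·0.124^0·0.876^30 = 0.018842
  k=1: C(30,1)·0.124^1·0.876^29 = 0.080013
  k=2: C(30,2)·0.124^2·0.876^28 = 0.164228
1 − 0.263083 = 0.736917

0.7369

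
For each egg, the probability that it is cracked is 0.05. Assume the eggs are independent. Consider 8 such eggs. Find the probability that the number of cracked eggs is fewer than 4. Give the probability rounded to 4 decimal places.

X ~ Binomial(8, 0.05); P(X ≤ 3) = Σ C(8,k) p^k (1−p)^(8−k) over k:
  k=0: C(8,0)·0.05^0·0.95^8 = 0.663420
  k=1: C(8,1)·0.05^1·0.95^7 = 0.279335
  k=2: C(8,2)·0.05^2·0.95^6 = 0.051456
  k=3: C(8,3)·0.05^3·0.95^5 = 0.005416
Total = 0.999628

0.9996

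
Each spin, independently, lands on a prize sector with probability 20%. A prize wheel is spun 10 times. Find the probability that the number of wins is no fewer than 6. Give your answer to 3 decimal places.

X ~ Binomial(10, 0.20); P(X ≥ 6) = Σ C(10,k) p^k (1−p)^(10−k) over k:
  k=6: C(10,6)·0.20^6·0.80^4 = 0.00551
  k=7: C(10,7)·0.20^7·0.80^3 = 0.00079
  k=8: C(10,8)·0.20^8·0.80^2 = 0.00007
  k=9: C(10,9)·0.20^9·0.80^1 = 0.00000
  k=10: C(10,10)·0.20^10·0.80^0 = 0.00000
Total = 0.00637

0.006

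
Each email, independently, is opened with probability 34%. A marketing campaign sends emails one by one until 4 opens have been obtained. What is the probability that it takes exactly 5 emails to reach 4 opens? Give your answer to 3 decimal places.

0.035

Y = trial on which the fourth success occurs; negative binomial, r=4, p=0.34.
P(Y=5) = C(4,3) · p^4 · (1−p)^1
= 4 · 0.013363 · 0.66 = 0.03528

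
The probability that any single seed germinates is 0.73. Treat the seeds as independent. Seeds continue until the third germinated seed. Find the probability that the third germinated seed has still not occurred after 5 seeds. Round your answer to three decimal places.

0.126

Needing more than 5 seeds ⇔ fewer than 3 successes in the first 5. With X ~ Binomial(5, 0.73), P(Y > 5) = P(X ≤ 2).
  k=0: C(5,0)·0.73^0·0.27^5 = 0.00143
  k=1: C(5,1)·0.73^1·0.27^4 = 0.01940
  k=2: C(5,2)·0.73^2·0.27^3 = 0.10489
P(X ≤ 2) = 0.12572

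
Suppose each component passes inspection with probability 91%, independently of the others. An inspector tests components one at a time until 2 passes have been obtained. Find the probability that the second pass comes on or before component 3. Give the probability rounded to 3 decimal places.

Finishing within 3 components ⇔ at least 2 successes in the first 3. With X ~ Binomial(3, 0.91), P(Y ≤ 3) = 1 − P(X ≤ 1).
  k=0: C(3,0)·0.91^0·0.09^3 = 0.00073
  k=1: C(3,1)·0.91^1·0.09^2 = 0.02211
1 − 0.02284 = 0.97716

0.977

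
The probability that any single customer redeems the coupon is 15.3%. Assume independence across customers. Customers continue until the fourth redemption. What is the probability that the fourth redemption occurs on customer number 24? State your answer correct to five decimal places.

0.03505

Y = trial on which the fourth success occurs; negative binomial, r=4, p=0.153.
P(Y=24) = C(23,3) · p^4 · (1−p)^20
= 1771 · 0.00054798 · 0.036113 = 0.0350471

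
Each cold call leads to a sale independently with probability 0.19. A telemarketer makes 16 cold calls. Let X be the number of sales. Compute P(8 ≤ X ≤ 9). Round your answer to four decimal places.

X ~ Binomial(16, 0.19); P(8 ≤ X ≤ 9) = Σ C(16,k) p^k (1−p)^(16−k) over k:
  k=8: C(16,8)·0.19^8·0.81^8 = 0.004050
  k=9: C(16,9)·0.19^9·0.81^7 = 0.000845
Total = 0.004895

0.0049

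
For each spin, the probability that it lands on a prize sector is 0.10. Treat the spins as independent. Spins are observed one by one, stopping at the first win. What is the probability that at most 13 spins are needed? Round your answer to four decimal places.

0.7458

Y = number of spins to the first success; geometric, p = 0.10.
P(Y ≤ 13) = 1 − (1−p)^13 = 1 − 0.254187 = 0.745813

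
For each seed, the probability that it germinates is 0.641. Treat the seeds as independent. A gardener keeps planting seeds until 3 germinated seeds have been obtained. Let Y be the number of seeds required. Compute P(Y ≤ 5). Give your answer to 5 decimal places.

Finishing within 5 seeds ⇔ at least 3 successes in the first 5. With X ~ Binomial(5, 0.641), P(Y ≤ 5) = 1 − P(X ≤ 2).
  k=0: C(5,0)·0.641^0·0.359^5 = 0.0059631
  k=1: C(5,1)·0.641^1·0.359^4 = 0.0532361
  k=2: C(5,2)·0.641^2·0.359^3 = 0.1901076
1 − 0.2493067 = 0.7506933

0.75069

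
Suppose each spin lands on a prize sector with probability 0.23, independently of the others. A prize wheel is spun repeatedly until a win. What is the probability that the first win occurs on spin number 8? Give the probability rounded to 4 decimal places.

Geometric (trials to first success), p = 0.23.
P(Y = 8) = (1−p)^7 · p = 0.16049 · 0.23 = 0.036912

0.0369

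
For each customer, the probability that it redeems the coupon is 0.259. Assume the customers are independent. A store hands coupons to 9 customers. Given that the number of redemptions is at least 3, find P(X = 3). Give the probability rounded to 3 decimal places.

0.569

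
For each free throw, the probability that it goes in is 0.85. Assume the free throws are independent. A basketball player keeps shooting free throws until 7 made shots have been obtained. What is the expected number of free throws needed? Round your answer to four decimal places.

Y = total free throws until the seventh success; negative binomial with r=7, p=0.85.
E[Y] = r / p = 7 / 0.85 = 8.235294

8.2353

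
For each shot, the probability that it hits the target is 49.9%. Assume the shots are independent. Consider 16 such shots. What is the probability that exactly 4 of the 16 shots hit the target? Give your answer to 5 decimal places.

0.02822

X ~ Binomial(n=16, p=0.499).
P(X=4) = C(16,4) · p^4 · (1−p)^12
= 1820 · 0.062001 · 0.00025006 = 0.0282180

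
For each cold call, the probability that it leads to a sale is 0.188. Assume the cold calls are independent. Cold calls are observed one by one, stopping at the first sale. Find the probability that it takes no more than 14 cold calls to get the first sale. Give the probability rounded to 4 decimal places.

Y = number of cold calls to the first success; geometric, p = 0.188.
P(Y ≤ 14) = 1 − (1−p)^14 = 1 − 0.054173 = 0.945827

0.9458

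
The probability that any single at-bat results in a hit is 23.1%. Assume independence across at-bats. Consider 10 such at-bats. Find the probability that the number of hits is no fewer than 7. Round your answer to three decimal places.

X ~ Binomial(10, 0.231); P(X ≥ 7) = Σ C(10,k) p^k (1−p)^(10−k) over k:
  k=7: C(10,7)·0.231^7·0.769^3 = 0.00192
  k=8: C(10,8)·0.231^8·0.769^2 = 0.00022
  k=9: C(10,9)·0.231^9·0.769^1 = 0.00001
  k=10: C(10,10)·0.231^10·0.769^0 = 0.00000
Total = 0.00215

0.002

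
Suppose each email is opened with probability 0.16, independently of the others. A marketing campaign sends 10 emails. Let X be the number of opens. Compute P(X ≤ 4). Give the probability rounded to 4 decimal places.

0.9870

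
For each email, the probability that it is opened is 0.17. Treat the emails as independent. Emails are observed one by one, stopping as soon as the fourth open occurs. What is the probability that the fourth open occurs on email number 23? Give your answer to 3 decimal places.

Y = trial on which the fourth success occurs; negative binomial, r=4, p=0.17.
P(Y=23) = C(22,3) · p^4 · (1−p)^19
= 1540 · 0.00083521 · 0.029006 = 0.03731

0.037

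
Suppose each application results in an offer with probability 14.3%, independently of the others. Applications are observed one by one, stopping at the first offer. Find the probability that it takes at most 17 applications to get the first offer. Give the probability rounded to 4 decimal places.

0.9274

Y = number of applications to the first success; geometric, p = 0.143.
P(Y ≤ 17) = 1 − (1−p)^17 = 1 − 0.072556 = 0.927444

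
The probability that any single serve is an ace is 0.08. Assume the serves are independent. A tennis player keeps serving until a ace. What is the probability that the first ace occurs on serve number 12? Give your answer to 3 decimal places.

0.032

Geometric (trials to first success), p = 0.08.
P(Y = 12) = (1−p)^11 · p = 0.39964 · 0.08 = 0.03197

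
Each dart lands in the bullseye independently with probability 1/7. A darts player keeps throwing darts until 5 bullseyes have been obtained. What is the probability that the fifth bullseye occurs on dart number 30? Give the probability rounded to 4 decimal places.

Y = trial on which the fifth success occurs; negative binomial, r=5, p=0.142857.
P(Y=30) = C(29,4) · p^5 · (1−p)^25
= 23751 · 5.9499e-05 · 0.0212 = 0.029959

0.0300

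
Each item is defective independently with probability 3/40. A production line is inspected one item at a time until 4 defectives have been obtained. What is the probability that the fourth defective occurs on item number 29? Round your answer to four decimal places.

0.0148

Y = trial on which the fourth success occurs; negative binomial, r=4, p=0.075.
P(Y=29) = C(28,3) · p^4 · (1−p)^25
= 3276 · 3.1641e-05 · 0.14241 = 0.014762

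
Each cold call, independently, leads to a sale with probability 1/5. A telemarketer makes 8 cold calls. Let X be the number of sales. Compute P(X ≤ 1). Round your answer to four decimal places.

X ~ Binomial(8, 0.20); P(X ≤ 1) = Σ C(8,k) p^k (1−p)^(8−k) over k:
  k=0: C(8,0)·0.20^0·0.80^8 = 0.167772
  k=1: C(8,1)·0.20^1·0.80^7 = 0.335544
Total = 0.503316

0.5033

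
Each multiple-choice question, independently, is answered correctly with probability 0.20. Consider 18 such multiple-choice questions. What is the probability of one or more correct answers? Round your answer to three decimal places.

0.982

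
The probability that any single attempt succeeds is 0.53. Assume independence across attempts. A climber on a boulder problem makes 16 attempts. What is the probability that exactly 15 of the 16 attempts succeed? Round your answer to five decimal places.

0.00055

X ~ Binomial(n=16, p=0.53).
P(X=15) = C(16,15) · p^15 · (1−p)^1
= 16 · 7.3137e-05 · 0.47 = 0.0005500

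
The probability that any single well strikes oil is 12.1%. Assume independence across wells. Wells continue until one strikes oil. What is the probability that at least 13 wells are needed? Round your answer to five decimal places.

0.21275

Y = number of wells to the first success; geometric, p = 0.121.
P(Y > 12) = P(first 12 all fail) = (1−p)^12 = 0.2127485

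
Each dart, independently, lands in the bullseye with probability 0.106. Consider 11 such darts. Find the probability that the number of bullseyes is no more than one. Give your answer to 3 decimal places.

X ~ Binomial(11, 0.106); P(X ≤ 1) = Σ C(11,k) p^k (1−p)^(11−k) over k:
  k=0: C(11,0)·0.106^0·0.894^11 = 0.29155
  k=1: C(11,1)·0.106^1·0.894^10 = 0.38025
Total = 0.67180

0.672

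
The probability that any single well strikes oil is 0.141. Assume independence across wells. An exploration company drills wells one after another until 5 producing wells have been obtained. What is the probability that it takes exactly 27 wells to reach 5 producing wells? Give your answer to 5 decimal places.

Y = trial on which the fifth success occurs; negative binomial, r=5, p=0.141.
P(Y=27) = C(26,4) · p^5 · (1−p)^22
= 14950 · 5.5731e-05 · 0.035306 = 0.0294162

0.02942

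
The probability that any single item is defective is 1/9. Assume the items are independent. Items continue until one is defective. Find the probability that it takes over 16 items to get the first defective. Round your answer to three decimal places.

Y = number of items to the first success; geometric, p = 0.111111.
P(Y > 16) = P(first 16 all fail) = (1−p)^16 = 0.15190

0.152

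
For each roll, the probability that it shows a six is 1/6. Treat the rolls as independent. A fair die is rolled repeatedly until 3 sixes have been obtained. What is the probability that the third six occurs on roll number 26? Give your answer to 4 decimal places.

0.0210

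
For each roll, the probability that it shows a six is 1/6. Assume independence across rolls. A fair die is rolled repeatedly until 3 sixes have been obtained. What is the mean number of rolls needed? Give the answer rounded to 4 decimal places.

18.0000

Y = total rolls until the third success; negative binomial with r=3, p=0.166667.
E[Y] = r / p = 3 / 0.166667 = 18.000000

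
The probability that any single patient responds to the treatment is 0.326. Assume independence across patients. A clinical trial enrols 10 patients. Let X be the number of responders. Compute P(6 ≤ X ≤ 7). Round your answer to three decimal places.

0.066

X ~ Binomial(10, 0.326); P(6 ≤ X ≤ 7) = Σ C(10,k) p^k (1−p)^(10−k) over k:
  k=6: C(10,6)·0.326^6·0.674^4 = 0.05202
  k=7: C(10,7)·0.326^7·0.674^3 = 0.01438
Total = 0.06640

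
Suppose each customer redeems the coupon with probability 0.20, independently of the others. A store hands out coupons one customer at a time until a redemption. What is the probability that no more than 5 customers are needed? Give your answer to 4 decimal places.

0.6723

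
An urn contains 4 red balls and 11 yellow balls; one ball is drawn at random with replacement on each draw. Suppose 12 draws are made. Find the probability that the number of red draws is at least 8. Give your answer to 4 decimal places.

X ~ Binomial(12, 0.266667); P(X ≥ 8) = Σ C(12,k) p^k (1−p)^(12−k) over k:
  k=8: C(12,8)·0.266667^8·0.733333^4 = 0.003661
  k=9: C(12,9)·0.266667^9·0.733333^3 = 0.000592
  k=10: C(12,10)·0.266667^10·0.733333^2 = 0.000065
  k=11: C(12,11)·0.266667^11·0.733333^1 = 0.000004
  k=12: C(12,12)·0.266667^12·0.733333^0 = 0.000000
Total = 0.004321

0.0043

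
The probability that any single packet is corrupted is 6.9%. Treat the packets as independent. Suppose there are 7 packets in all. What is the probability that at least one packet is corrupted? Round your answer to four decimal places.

P(at least one) = 1 − P(none) = 1 − (1 − 0.069)^7
= 1 − 0.606244 = 0.393756

0.3938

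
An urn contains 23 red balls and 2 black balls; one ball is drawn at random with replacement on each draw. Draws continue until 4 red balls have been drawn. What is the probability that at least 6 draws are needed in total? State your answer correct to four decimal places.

Needing more than 5 draws ⇔ fewer than 4 successes in the first 5. With X ~ Binomial(5, 0.92), P(Y > 5) = P(X ≤ 3).
  k=0: C(5,0)·0.92^0·0.08^5 = 0.000003
  k=1: C(5,1)·0.92^1·0.08^4 = 0.000188
  k=2: C(5,2)·0.92^2·0.08^3 = 0.004334
  k=3: C(5,3)·0.92^3·0.08^2 = 0.049836
P(X ≤ 3) = 0.054361

0.0544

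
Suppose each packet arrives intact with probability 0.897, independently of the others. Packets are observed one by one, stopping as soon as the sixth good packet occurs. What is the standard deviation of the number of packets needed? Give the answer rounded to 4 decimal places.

0.8764

Y = total packets until the sixth success; negative binomial with r=6, p=0.897.
SD(Y) = √[r(1−p)/p²] = √(0.768075) = 0.876399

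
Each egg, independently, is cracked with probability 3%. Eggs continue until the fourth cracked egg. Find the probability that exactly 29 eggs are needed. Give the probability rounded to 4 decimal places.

0.0012

Y = trial on which the fourth success occurs; negative binomial, r=4, p=0.03.
P(Y=29) = C(28,3) · p^4 · (1−p)^25
= 3276 · 8.1e-07 · 0.46697 = 0.001239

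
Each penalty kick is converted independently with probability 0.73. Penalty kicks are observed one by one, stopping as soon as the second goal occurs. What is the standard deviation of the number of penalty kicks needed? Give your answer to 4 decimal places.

1.0066

Y = total penalty kicks until the second success; negative binomial with r=2, p=0.73.
SD(Y) = √[r(1−p)/p²] = √(1.013323) = 1.006640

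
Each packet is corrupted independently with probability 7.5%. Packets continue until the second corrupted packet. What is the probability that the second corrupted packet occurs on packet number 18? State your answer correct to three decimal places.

0.027

Y = trial on which the second success occurs; negative binomial, r=2, p=0.075.
P(Y=18) = C(17,1) · p^2 · (1−p)^16
= 17 · 0.005625 · 0.28726 = 0.02747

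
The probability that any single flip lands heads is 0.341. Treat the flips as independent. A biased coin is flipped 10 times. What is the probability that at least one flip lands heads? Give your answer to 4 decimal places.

0.9846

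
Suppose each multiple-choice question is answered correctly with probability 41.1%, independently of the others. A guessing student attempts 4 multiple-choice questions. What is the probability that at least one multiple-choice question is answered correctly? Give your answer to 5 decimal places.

0.87965

P(at least one) = 1 − P(none) = 1 − (1 − 0.411)^4
= 1 − 0.1203542 = 0.8796458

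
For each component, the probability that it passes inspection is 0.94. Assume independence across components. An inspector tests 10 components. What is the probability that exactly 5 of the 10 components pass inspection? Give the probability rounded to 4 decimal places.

0.0001

X ~ Binomial(n=10, p=0.94).
P(X=5) = C(10,5) · p^5 · (1−p)^5
= 252 · 0.7339 · 7.776e-07 = 0.000144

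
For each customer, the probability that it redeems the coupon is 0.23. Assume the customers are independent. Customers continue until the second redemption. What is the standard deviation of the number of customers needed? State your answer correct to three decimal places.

5.396

Y = total customers until the second success; negative binomial with r=2, p=0.23.
SD(Y) = √[r(1−p)/p²] = √(29.11153) = 5.39551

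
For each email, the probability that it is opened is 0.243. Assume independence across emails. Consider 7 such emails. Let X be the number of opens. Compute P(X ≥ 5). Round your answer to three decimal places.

X ~ Binomial(7, 0.243); P(X ≥ 5) = Σ C(7,k) p^k (1−p)^(7−k) over k:
  k=5: C(7,5)·0.243^5·0.757^2 = 0.01020
  k=6: C(7,6)·0.243^6·0.757^1 = 0.00109
  k=7: C(7,7)·0.243^7·0.757^0 = 0.00005
Total = 0.01134

0.011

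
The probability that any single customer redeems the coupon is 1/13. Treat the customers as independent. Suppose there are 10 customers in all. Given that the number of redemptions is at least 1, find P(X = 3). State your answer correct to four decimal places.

0.0566

X ~ Binomial(10, 0.076923). Want P(X=3 | X≥1) = P(X=3) / P(X≥1).
P(X=3) = C(10,3)·0.076923^3·0.923077^7 = 0.031190
P(X≥1) = 1 − 0.449137 = 0.550863
Ratio = 0.031190 / 0.550863 = 0.056620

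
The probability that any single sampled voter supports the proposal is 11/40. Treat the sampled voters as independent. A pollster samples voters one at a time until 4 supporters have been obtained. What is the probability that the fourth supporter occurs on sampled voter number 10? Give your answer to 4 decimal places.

Y = trial on which the fourth success occurs; negative binomial, r=4, p=0.275.
P(Y=10) = C(9,3) · p^4 · (1−p)^6
= 84 · 0.0057191 · 0.14522 = 0.069765

0.0698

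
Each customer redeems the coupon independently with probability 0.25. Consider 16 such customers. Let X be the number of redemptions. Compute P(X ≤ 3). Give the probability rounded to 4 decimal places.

0.4050

X ~ Binomial(16, 0.25); P(X ≤ 3) = Σ C(16,k) p^k (1−p)^(16−k) over k:
  k=0: C(16,0)·0.25^0·0.75^16 = 0.010023
  k=1: C(16,1)·0.25^1·0.75^15 = 0.053454
  k=2: C(16,2)·0.25^2·0.75^14 = 0.133635
  k=3: C(16,3)·0.25^3·0.75^13 = 0.207876
Total = 0.404987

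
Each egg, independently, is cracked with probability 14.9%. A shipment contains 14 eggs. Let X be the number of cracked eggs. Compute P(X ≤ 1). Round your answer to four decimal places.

X ~ Binomial(14, 0.149); P(X ≤ 1) = Σ C(14,k) p^k (1−p)^(14−k) over k:
  k=0: C(14,0)·0.149^0·0.851^14 = 0.104475
  k=1: C(14,1)·0.149^1·0.851^13 = 0.256094
Total = 0.360569

0.3606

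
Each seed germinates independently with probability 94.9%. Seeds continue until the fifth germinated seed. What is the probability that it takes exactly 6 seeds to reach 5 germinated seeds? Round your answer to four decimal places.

Y = trial on which the fifth success occurs; negative binomial, r=5, p=0.949.
P(Y=6) = C(5,4) · p^5 · (1−p)^1
= 5 · 0.76972 · 0.051 = 0.196278

0.1963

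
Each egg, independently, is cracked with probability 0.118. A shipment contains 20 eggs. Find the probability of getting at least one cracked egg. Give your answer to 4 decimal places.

0.9188

P(at least one) = 1 − P(none) = 1 − (1 − 0.118)^20
= 1 − 0.081166 = 0.918834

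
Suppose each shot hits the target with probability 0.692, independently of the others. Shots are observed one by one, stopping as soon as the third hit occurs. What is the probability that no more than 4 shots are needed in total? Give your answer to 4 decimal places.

Finishing within 4 shots ⇔ at least 3 successes in the first 4. With X ~ Binomial(4, 0.692), P(Y ≤ 4) = 1 − P(X ≤ 2).
  k=0: C(4,0)·0.692^0·0.308^4 = 0.008999
  k=1: C(4,1)·0.692^1·0.308^3 = 0.080876
  k=2: C(4,2)·0.692^2·0.308^2 = 0.272562
1 − 0.362437 = 0.637563

0.6376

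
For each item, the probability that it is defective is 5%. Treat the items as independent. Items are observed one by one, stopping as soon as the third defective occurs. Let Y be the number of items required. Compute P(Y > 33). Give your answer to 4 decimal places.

Needing more than 33 items ⇔ fewer than 3 successes in the first 33. With X ~ Binomial(33, 0.05), P(Y > 33) = P(X ≤ 2).
  k=0: C(33,0)·0.05^0·0.95^33 = 0.184026
  k=1: C(33,1)·0.05^1·0.95^32 = 0.319624
  k=2: C(33,2)·0.05^2·0.95^31 = 0.269157
P(X ≤ 2) = 0.772807

0.7728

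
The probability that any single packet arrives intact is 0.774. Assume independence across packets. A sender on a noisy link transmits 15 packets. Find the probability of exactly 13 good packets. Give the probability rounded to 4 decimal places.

0.1919

X ~ Binomial(n=15, p=0.774).
P(X=13) = C(15,13) · p^13 · (1−p)^2
= 105 · 0.035779 · 0.051076 = 0.191884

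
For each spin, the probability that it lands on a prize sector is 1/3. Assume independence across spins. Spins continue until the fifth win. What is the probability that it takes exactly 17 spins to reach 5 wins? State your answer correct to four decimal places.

0.0577

Y = trial on which the fifth success occurs; negative binomial, r=5, p=0.333333.
P(Y=17) = C(16,4) · p^5 · (1−p)^12
= 1820 · 0.0041152 · 0.0077073 = 0.057726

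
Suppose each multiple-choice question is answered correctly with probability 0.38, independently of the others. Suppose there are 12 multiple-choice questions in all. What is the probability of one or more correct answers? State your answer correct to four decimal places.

P(at least one) = 1 − P(none) = 1 − (1 − 0.38)^12
= 1 − 0.003226 = 0.996774

0.9968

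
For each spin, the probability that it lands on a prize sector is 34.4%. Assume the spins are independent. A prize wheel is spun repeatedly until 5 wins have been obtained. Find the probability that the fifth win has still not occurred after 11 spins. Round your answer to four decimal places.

Needing more than 11 spins ⇔ fewer than 5 successes in the first 11. With X ~ Binomial(11, 0.344), P(Y > 11) = P(X ≤ 4).
  k=0: C(11,0)·0.344^0·0.656^11 = 0.009681
  k=1: C(11,1)·0.344^1·0.656^10 = 0.055846
  k=2: C(11,2)·0.344^2·0.656^9 = 0.146425
  k=3: C(11,3)·0.344^3·0.656^8 = 0.230351
  k=4: C(11,4)·0.344^4·0.656^7 = 0.241588
P(X ≤ 4) = 0.683890

0.6839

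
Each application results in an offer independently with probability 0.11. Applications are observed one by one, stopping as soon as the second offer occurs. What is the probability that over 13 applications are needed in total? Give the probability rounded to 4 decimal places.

0.5730

Needing more than 13 applications ⇔ fewer than 2 successes in the first 13. With X ~ Binomial(13, 0.11), P(Y > 13) = P(X ≤ 1).
  k=0: C(13,0)·0.11^0·0.89^13 = 0.219821
  k=1: C(13,1)·0.11^1·0.89^12 = 0.353196
P(X ≤ 1) = 0.573018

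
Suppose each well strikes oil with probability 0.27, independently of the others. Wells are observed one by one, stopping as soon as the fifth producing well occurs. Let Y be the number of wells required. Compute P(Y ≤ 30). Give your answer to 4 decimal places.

Finishing within 30 wells ⇔ at least 5 successes in the first 30. With X ~ Binomial(30, 0.27), P(Y ≤ 30) = 1 − P(X ≤ 4).
  k=0: C(30,0)·0.27^0·0.73^30 = 0.000079
  k=1: C(30,1)·0.27^1·0.73^29 = 0.000881
  k=2: C(30,2)·0.27^2·0.73^28 = 0.004723
  k=3: C(30,3)·0.27^3·0.73^27 = 0.016306
  k=4: C(30,4)·0.27^4·0.73^26 = 0.040708
1 − 0.062697 = 0.937303

0.9373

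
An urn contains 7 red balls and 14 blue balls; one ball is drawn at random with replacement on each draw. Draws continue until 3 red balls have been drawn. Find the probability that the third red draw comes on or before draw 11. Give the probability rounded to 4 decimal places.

0.7659

Finishing within 11 draws ⇔ at least 3 successes in the first 11. With X ~ Binomial(11, 0.333333), P(Y ≤ 11) = 1 − P(X ≤ 2).
  k=0: C(11,0)·0.333333^0·0.666667^11 = 0.011561
  k=1: C(11,1)·0.333333^1·0.666667^10 = 0.063586
  k=2: C(11,2)·0.333333^2·0.666667^9 = 0.158964
1 − 0.234111 = 0.765889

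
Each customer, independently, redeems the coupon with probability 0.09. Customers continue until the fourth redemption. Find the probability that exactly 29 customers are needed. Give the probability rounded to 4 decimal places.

0.0203

Y = trial on which the fourth success occurs; negative binomial, r=4, p=0.09.
P(Y=29) = C(28,3) · p^4 · (1−p)^25
= 3276 · 6.561e-05 · 0.094631 = 0.020340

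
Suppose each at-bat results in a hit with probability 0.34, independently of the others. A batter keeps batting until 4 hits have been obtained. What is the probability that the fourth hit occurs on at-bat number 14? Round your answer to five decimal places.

Y = trial on which the fourth success occurs; negative binomial, r=4, p=0.34.
P(Y=14) = C(13,3) · p^4 · (1−p)^10
= 286 · 0.013363 · 0.015683 = 0.0599406

0.05994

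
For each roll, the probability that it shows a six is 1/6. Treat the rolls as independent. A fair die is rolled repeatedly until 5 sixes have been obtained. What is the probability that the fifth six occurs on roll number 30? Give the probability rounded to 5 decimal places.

0.03202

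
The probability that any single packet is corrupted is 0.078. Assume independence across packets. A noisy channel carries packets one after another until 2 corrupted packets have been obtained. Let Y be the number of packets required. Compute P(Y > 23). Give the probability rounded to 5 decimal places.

0.45500

Needing more than 23 packets ⇔ fewer than 2 successes in the first 23. With X ~ Binomial(23, 0.078), P(Y > 23) = P(X ≤ 1).
  k=0: C(23,0)·0.078^0·0.922^23 = 0.1544583
  k=1: C(23,1)·0.078^1·0.922^22 = 0.3005403
P(X ≤ 1) = 0.4549986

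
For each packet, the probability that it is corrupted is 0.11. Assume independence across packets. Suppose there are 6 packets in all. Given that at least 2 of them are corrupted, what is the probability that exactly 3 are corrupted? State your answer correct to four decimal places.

0.1396

X ~ Binomial(6, 0.11). Want P(X=3 | X≥2) = P(X=3) / P(X≥2).
P(X=3) = C(6,3)·0.11^3·0.89^3 = 0.018766
P(X≥2) = 1 − 0.496981 − 0.368548 = 0.134471
Ratio = 0.018766 / 0.134471 = 0.139557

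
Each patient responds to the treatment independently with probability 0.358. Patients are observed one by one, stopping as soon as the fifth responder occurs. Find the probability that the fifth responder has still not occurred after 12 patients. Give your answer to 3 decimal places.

Needing more than 12 patients ⇔ fewer than 5 successes in the first 12. With X ~ Binomial(12, 0.358), P(Y > 12) = P(X ≤ 4).
  k=0: C(12,0)·0.358^0·0.642^12 = 0.00490
  k=1: C(12,1)·0.358^1·0.642^11 = 0.03281
  k=2: C(12,2)·0.358^2·0.642^10 = 0.10061
  k=3: C(12,3)·0.358^3·0.642^9 = 0.18702
  k=4: C(12,4)·0.358^4·0.642^8 = 0.23465
P(X ≤ 4) = 0.55999

0.560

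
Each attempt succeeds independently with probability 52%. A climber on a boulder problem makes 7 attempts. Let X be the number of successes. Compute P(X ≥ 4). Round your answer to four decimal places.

0.5437

X ~ Binomial(7, 0.52); P(X ≥ 4) = Σ C(7,k) p^k (1−p)^(7−k) over k:
  k=4: C(7,4)·0.52^4·0.48^3 = 0.283012
  k=5: C(7,5)·0.52^5·0.48^2 = 0.183958
  k=6: C(7,6)·0.52^6·0.48^1 = 0.066429
  k=7: C(7,7)·0.52^7·0.48^0 = 0.010281
Total = 0.543680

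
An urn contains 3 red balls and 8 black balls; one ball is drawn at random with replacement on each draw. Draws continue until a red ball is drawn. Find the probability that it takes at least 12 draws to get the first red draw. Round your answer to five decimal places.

0.03011

Y = number of draws to the first success; geometric, p = 0.272727.
P(Y > 11) = P(first 11 all fail) = (1−p)^11 = 0.0301072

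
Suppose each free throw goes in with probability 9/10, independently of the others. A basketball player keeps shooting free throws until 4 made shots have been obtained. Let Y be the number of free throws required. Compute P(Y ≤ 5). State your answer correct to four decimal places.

Finishing within 5 free throws ⇔ at least 4 successes in the first 5. With X ~ Binomial(5, 0.90), P(Y ≤ 5) = 1 − P(X ≤ 3).
  k=0: C(5,0)·0.90^0·0.10^5 = 0.000010
  k=1: C(5,1)·0.90^1·0.10^4 = 0.000450
  k=2: C(5,2)·0.90^2·0.10^3 = 0.008100
  k=3: C(5,3)·0.90^3·0.10^2 = 0.072900
1 − 0.081460 = 0.918540

0.9185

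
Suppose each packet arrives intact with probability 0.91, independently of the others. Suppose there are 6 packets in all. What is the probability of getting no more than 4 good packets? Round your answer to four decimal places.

0.0952

X ~ Binomial(6, 0.91); P(X ≤ 4) = Σ C(6,k) p^k (1−p)^(6−k) over k:
  k=0: C(6,0)·0.91^0·0.09^6 = 0.000001
  k=1: C(6,1)·0.91^1·0.09^5 = 0.000032
  k=2: C(6,2)·0.91^2·0.09^4 = 0.000815
  k=3: C(6,3)·0.91^3·0.09^3 = 0.010987
  k=4: C(6,4)·0.91^4·0.09^2 = 0.083319
Total = 0.095153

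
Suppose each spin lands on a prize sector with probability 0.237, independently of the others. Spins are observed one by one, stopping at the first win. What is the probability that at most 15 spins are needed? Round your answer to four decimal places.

Y = number of spins to the first success; geometric, p = 0.237.
P(Y ≤ 15) = 1 − (1−p)^15 = 1 − 0.017293 = 0.982707

0.9827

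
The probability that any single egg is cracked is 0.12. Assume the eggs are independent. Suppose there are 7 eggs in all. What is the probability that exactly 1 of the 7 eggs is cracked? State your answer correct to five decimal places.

X ~ Binomial(n=7, p=0.12).
P(X=1) = C(7,1) · p^1 · (1−p)^6
= 7 · 0.12 · 0.4644 = 0.3900994

0.39010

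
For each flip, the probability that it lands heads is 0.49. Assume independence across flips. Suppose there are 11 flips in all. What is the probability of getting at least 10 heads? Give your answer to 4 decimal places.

0.0049

X ~ Binomial(11, 0.49); P(X ≥ 10) = Σ C(11,k) p^k (1−p)^(11−k) over k:
  k=10: C(11,10)·0.49^10·0.51^1 = 0.004476
  k=11: C(11,11)·0.49^11·0.51^0 = 0.000391
Total = 0.004867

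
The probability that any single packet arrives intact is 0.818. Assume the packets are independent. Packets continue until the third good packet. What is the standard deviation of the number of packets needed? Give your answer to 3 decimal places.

Y = total packets until the third success; negative binomial with r=3, p=0.818.
SD(Y) = √[r(1−p)/p²] = √(0.81599) = 0.90332

0.903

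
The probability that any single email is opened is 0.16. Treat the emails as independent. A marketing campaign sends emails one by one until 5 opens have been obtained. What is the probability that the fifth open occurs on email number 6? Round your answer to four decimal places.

Y = trial on which the fifth success occurs; negative binomial, r=5, p=0.16.
P(Y=6) = C(5,4) · p^5 · (1−p)^1
= 5 · 0.00010486 · 0.84 = 0.000440

0.0004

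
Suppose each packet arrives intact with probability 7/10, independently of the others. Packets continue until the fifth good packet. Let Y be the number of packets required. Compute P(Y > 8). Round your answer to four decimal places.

0.1941

Needing more than 8 packets ⇔ fewer than 5 successes in the first 8. With X ~ Binomial(8, 0.70), P(Y > 8) = P(X ≤ 4).
  k=0: C(8,0)·0.70^0·0.30^8 = 0.000066
  k=1: C(8,1)·0.70^1·0.30^7 = 0.001225
  k=2: C(8,2)·0.70^2·0.30^6 = 0.010002
  k=3: C(8,3)·0.70^3·0.30^5 = 0.046675
  k=4: C(8,4)·0.70^4·0.30^4 = 0.136137
P(X ≤ 4) = 0.194104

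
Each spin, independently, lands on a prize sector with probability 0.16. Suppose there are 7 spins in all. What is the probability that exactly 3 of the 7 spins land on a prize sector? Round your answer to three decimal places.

0.071

X ~ Binomial(n=7, p=0.16).
P(X=3) = C(7,3) · p^3 · (1−p)^4
= 35 · 0.004096 · 0.49787 = 0.07137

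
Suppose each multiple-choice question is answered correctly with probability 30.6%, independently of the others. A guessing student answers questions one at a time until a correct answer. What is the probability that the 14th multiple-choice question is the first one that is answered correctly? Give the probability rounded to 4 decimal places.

Geometric (trials to first success), p = 0.306.
P(Y = 14) = (1−p)^13 · p = 0.0086631 · 0.306 = 0.002651

0.0027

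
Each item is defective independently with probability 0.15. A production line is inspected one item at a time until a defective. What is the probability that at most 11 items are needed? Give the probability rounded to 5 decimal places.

0.83266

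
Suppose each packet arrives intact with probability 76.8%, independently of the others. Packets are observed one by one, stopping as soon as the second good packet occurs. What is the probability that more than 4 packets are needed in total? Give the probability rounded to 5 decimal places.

Needing more than 4 packets ⇔ fewer than 2 successes in the first 4. With X ~ Binomial(4, 0.768), P(Y > 4) = P(X ≤ 1).
  k=0: C(4,0)·0.768^0·0.232^4 = 0.0028970
  k=1: C(4,1)·0.768^1·0.232^3 = 0.0383606
P(X ≤ 1) = 0.0412576

0.04126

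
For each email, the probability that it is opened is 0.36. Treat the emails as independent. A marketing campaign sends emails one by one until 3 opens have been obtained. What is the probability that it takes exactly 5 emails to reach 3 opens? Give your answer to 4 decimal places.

Y = trial on which the third success occurs; negative binomial, r=3, p=0.36.
P(Y=5) = C(4,2) · p^3 · (1−p)^2
= 6 · 0.046656 · 0.4096 = 0.114662

0.1147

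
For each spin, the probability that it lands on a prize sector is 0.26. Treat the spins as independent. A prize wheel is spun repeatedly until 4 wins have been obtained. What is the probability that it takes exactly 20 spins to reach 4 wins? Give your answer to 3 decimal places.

0.036

Y = trial on which the fourth success occurs; negative binomial, r=4, p=0.26.
P(Y=20) = C(19,3) · p^4 · (1−p)^16
= 969 · 0.0045698 · 0.0080855 = 0.03580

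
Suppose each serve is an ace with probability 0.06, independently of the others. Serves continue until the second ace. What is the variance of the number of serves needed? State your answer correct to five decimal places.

Y = total serves until the second success; negative binomial with r=2, p=0.06.
Var(Y) = r(1−p)/p² = 2·0.94 / 0.06² = 522.2222222

522.22222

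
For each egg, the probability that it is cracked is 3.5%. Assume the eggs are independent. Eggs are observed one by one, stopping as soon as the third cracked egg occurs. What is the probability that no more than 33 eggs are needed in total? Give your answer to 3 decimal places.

Finishing within 33 eggs ⇔ at least 3 successes in the first 33. With X ~ Binomial(33, 0.035), P(Y ≤ 33) = 1 − P(X ≤ 2).
  k=0: C(33,0)·0.035^0·0.965^33 = 0.30860
  k=1: C(33,1)·0.035^1·0.965^32 = 0.36937
  k=2: C(33,2)·0.035^2·0.965^31 = 0.21435
1 − 0.89232 = 0.10768

0.108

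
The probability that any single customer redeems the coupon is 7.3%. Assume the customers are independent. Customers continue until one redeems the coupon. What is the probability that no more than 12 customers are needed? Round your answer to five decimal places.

0.59732

Y = number of customers to the first success; geometric, p = 0.073.
P(Y ≤ 12) = 1 − (1−p)^12 = 1 − 0.4026770 = 0.5973230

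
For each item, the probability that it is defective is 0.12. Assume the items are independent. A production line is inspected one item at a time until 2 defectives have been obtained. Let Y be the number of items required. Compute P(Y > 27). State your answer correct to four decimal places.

Needing more than 27 items ⇔ fewer than 2 successes in the first 27. With X ~ Binomial(27, 0.12), P(Y > 27) = P(X ≤ 1).
  k=0: C(27,0)·0.12^0·0.88^27 = 0.031698
  k=1: C(27,1)·0.12^1·0.88^26 = 0.116706
P(X ≤ 1) = 0.148404

0.1484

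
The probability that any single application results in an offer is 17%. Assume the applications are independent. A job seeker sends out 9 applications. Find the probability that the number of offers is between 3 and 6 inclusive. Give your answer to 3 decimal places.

0.186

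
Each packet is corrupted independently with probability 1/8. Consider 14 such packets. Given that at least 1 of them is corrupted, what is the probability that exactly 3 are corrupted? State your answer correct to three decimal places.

X ~ Binomial(14, 0.125). Want P(X=3 | X≥1) = P(X=3) / P(X≥1).
P(X=3) = C(14,3)·0.125^3·0.875^11 = 0.16365
P(X≥1) = 1 − 0.15421 = 0.84579
Ratio = 0.16365 / 0.84579 = 0.19349

0.193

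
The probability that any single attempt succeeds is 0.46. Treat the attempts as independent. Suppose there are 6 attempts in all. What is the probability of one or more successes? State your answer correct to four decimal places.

P(at least one) = 1 − P(none) = 1 − (1 − 0.46)^6
= 1 − 0.024795 = 0.975205

0.9752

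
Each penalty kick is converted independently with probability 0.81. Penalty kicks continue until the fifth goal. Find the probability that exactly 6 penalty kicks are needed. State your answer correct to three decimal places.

0.331

Y = trial on which the fifth success occurs; negative binomial, r=5, p=0.81.
P(Y=6) = C(5,4) · p^5 · (1−p)^1
= 5 · 0.34868 · 0.19 = 0.33124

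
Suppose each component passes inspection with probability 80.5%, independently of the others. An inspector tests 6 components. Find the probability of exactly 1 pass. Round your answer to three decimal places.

X ~ Binomial(n=6, p=0.805).
P(X=1) = C(6,1) · p^1 · (1−p)^5
= 6 · 0.805 · 0.00028195 = 0.00136

0.001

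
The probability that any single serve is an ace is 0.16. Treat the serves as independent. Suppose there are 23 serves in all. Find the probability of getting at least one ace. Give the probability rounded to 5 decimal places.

0.98187

P(at least one) = 1 − P(none) = 1 − (1 − 0.16)^23
= 1 − 0.0181311 = 0.9818689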